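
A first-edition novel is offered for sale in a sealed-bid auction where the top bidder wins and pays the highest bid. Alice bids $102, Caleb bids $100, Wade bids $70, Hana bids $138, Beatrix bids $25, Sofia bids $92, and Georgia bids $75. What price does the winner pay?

Sorted high to low: Hana $138; Alice $102; Caleb $100; Sofia $92; Georgia $75; Wade $70; Beatrix $25.
Hana is the highest bidder, so Hana wins.
Under the first-price rule, the price is the highest bid: $138.

The winner pays $138.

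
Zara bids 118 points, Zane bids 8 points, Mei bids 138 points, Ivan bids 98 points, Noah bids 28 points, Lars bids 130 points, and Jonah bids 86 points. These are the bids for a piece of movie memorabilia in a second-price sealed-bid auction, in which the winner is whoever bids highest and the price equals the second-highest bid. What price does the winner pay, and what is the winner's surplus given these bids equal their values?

Ranking the bids: Mei 138 points > Lars 130 points > Zara 118 points > Ivan 98 points > Jonah 86 points > Noah 28 points > Zane 8 points.
Mei is the highest bidder, so Mei wins.
Under the second-price rule, the price is the second-highest bid: 130 points.
Surplus = 138 points − 130 points = 8 points.

The winner pays 130 points for a surplus of 8 points.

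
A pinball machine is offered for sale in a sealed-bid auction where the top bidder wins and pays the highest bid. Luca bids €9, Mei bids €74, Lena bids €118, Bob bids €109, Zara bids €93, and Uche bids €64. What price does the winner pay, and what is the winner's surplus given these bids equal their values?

Sorted high to low: Lena €118; Bob €109; Zara €93; Mei €74; Uche €64; Luca €9.
Lena is the highest bidder, so Lena wins.
Under the first-price rule, the price is the highest bid: €118.
Surplus = €118 − €118 = €0.

Price €118; surplus €0.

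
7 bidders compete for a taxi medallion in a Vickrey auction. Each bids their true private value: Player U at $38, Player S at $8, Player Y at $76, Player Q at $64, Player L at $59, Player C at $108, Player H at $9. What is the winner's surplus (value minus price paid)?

Ordered from highest: Player C $108, then Player Y $76, then Player Q $64, then Player L $59, then Player U $38, then Player H $9, then Player S $8.
Player C wins with the top bid and pays the second-highest, $76.
Surplus = $108 − $76 = $32.

$32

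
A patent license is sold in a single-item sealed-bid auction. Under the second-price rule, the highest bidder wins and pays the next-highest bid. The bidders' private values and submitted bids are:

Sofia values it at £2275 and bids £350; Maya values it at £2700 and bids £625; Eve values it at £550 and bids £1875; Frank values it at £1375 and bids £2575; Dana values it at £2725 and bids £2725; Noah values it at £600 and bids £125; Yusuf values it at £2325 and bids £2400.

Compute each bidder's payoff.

Sorted high to low: Dana £2725, then Frank £2575, then Yusuf £2400, then Eve £1875, then Maya £625, then Sofia £350, then Noah £125.
Dana has the top bid and wins; the price is the second-highest bid, £2575.
Dana's payoff = £2725 − £2575 = £150. All other bidders lose, so their payoff is 0.

Sofia £0, Maya £0, Eve £0, Frank £0, Dana £150, Noah £0, Yusuf £0.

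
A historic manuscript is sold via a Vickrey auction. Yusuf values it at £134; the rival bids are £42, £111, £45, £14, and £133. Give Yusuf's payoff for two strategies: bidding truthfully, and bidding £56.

The highest competing bid is £133.
Bidding truthfully at £134: Yusuf has the top bid, wins, and pays the second-highest bid £133. Payoff = £134 − £133 = £1.
Bidding £56: the top bid is £133 (a rival), so Yusuf loses. Payoff = £0.
Deviating from a truthful bid can only lose payoff in a second-price auction — never gain.

Truthful: £1; alternative: £0.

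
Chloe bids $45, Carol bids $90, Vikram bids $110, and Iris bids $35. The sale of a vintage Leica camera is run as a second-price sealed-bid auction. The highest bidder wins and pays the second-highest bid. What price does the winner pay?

Ordered from highest: Vikram $110, then Carol $90, then Chloe $45, then Iris $35.
Vikram has the highest bid, so Vikram wins.
The second-highest bid is $90, so that is what Vikram pays.

Price paid: $90.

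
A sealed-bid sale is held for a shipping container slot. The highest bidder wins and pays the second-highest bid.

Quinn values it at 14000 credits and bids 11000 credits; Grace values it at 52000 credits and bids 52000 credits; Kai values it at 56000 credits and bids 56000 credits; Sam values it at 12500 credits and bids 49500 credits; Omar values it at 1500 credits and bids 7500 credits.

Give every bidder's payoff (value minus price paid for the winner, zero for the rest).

Payoffs: Quinn 0 credits, Grace 0 credits, Kai 4000 credits, Sam 0 credits, Omar 0 credits.

Ranking the bids: Kai 56000 credits, then Grace 52000 credits, then Sam 49500 credits, then Quinn 11000 credits, then Omar 7500 credits.
Kai has the top bid and wins; the price is the second-highest bid, 52000 credits.
Kai's payoff = 56000 credits − 52000 credits = 4000 credits. All other bidders lose, so their payoff is 0.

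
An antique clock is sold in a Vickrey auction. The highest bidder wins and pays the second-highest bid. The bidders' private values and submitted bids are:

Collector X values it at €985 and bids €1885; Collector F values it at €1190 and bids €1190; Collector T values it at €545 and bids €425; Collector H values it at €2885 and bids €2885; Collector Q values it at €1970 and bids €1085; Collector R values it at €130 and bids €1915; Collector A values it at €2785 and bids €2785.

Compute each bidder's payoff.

Payoffs: Collector X €0, Collector F €0, Collector T €0, Collector H €100, Collector Q €0, Collector R €0, Collector A €0.

Bids in descending order: Collector H €2885; Collector A €2785; Collector R €1915; Collector X €1885; Collector F €1190; Collector Q €1085; Collector T €425.
Collector H has the top bid and wins; the price is the second-highest bid, €2785.
Collector H's payoff = €2885 − €2785 = €100. All other bidders lose, so their payoff is 0.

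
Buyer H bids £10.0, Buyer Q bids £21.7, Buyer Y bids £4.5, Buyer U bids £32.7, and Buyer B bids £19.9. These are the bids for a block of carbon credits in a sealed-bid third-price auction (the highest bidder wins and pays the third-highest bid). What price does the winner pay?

£19.9

Ranking the bids: Buyer U £32.7 > Buyer Q £21.7 > Buyer B £19.9 > Buyer H £10.0 > Buyer Y £4.5.
Buyer U is the highest bidder, so Buyer U wins.
Under the third-price rule, the price is the third-highest bid: £19.9.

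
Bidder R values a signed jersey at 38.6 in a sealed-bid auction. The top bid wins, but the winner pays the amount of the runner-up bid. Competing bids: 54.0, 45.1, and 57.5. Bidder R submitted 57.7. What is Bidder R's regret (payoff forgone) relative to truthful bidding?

Payoff forgone: 18.9.

The highest competing bid is 57.5.
Bidding truthfully at 38.6: the top bid is 57.5 (a rival), so Bidder R loses. Payoff = 0.0.
Bidding 57.7: Bidder R has the top bid, wins, and pays the second-highest bid 57.5. Payoff = 38.6 − 57.5 = -18.9.
Regret = truthful payoff − actual payoff = 0.0 − -18.9 = 18.9.
Deviating from a truthful bid can only lose payoff in a second-price auction — never gain.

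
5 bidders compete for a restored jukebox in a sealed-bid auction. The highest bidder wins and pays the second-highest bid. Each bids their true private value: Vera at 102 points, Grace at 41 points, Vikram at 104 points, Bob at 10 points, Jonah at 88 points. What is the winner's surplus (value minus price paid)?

Winner's surplus: 2 points.

Ranking the bids: Vikram 104 points; Vera 102 points; Jonah 88 points; Grace 41 points; Bob 10 points.
Vikram wins with the top bid and pays the second-highest, 102 points.
Surplus = 104 points − 102 points = 2 points.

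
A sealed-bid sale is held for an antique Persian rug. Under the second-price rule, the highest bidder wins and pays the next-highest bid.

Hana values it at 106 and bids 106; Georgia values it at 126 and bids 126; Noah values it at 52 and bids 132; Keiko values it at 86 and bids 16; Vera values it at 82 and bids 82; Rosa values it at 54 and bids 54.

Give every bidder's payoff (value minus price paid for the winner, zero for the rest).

Payoffs: Hana 0, Georgia 0, Noah -74, Keiko 0, Vera 0, Rosa 0.

Bids in descending order: Noah 132 > Georgia 126 > Hana 106 > Vera 82 > Rosa 54 > Keiko 16.
Noah has the top bid and wins; the price is the second-highest bid, 126.
Noah's payoff = 52 − 126 = -74. All other bidders lose, so their payoff is 0.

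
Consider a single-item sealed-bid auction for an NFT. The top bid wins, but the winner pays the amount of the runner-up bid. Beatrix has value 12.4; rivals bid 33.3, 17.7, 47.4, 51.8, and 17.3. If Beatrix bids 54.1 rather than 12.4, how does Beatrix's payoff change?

The highest competing bid is 51.8.
Bidding truthfully at 12.4: the top bid is 51.8 (a rival), so Beatrix loses. Payoff = 0.0.
Bidding 54.1: Beatrix has the top bid, wins, and pays the second-highest bid 51.8. Payoff = 12.4 − 51.8 = -39.4.
Change = -39.4 − 0.0 = -39.4.

Payoff change: -39.4.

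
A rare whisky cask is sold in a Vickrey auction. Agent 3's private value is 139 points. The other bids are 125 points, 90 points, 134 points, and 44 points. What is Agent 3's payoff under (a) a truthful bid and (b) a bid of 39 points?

The highest competing bid is 134 points.
Bidding truthfully at 139 points: Agent 3 has the top bid, wins, and pays the second-highest bid 134 points. Payoff = 139 points − 134 points = 5 points.
Bidding 39 points: the top bid is 134 points (a rival), so Agent 3 loses. Payoff = 0 points.
Deviating from a truthful bid can only lose payoff in a second-price auction — never gain.

(a) 5 points  (b) 0 points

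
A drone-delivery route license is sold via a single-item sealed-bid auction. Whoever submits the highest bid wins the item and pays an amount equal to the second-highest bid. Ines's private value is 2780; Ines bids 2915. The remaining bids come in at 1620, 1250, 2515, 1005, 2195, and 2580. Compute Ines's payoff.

Payoff = 200.

Highest competing bid: 2580.
Ines's bid 2915 is the highest overall, so Ines wins and pays the second-highest bid, 2580.
Payoff = value − price = 2780 − 2580 = 200.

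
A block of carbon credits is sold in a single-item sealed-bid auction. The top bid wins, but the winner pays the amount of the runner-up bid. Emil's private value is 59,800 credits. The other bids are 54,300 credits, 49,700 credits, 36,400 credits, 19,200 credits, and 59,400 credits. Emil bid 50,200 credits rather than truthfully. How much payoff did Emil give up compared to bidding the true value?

Payoff forgone: 400 credits.

The highest competing bid is 59,400 credits.
Bidding truthfully at 59,800 credits: Emil has the top bid, wins, and pays the second-highest bid 59,400 credits. Payoff = 59,800 credits − 59,400 credits = 400 credits.
Bidding 50,200 credits: the top bid is 59,400 credits (a rival), so Emil loses. Payoff = 0 credits.
Regret = truthful payoff − actual payoff = 400 credits − 0 credits = 400 credits.
This is the dominant-strategy logic: truthful bidding weakly beats any alternative.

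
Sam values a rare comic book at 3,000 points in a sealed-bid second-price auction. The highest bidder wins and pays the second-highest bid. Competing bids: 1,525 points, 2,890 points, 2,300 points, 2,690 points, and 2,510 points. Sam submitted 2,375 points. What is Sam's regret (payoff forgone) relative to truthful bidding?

The highest competing bid is 2,890 points.
Bidding truthfully at 3,000 points: Sam has the top bid, wins, and pays the second-highest bid 2,890 points. Payoff = 3,000 points − 2,890 points = 110 points.
Bidding 2,375 points: the top bid is 2,890 points (a rival), so Sam loses. Payoff = 0 points.
Regret = truthful payoff − actual payoff = 110 points − 0 points = 110 points.
Deviating from a truthful bid can only lose payoff in a second-price auction — never gain.

Payoff forgone: 110 points.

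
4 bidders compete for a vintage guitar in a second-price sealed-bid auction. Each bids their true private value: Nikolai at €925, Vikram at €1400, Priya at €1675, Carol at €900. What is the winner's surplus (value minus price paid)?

€275

Bids in descending order: Priya €1675, then Vikram €1400, then Nikolai €925, then Carol €900.
Priya wins with the top bid and pays the second-highest, €1400.
Surplus = €1675 − €1400 = €275.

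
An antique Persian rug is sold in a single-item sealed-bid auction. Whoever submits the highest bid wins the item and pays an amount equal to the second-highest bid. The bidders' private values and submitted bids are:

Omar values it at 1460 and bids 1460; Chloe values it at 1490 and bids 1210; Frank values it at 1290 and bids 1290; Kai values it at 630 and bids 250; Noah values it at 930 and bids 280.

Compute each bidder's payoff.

Ordered from highest: Omar 1460; Frank 1290; Chloe 1210; Noah 280; Kai 250.
Omar has the top bid and wins; the price is the second-highest bid, 1290.
Omar's payoff = 1460 − 1290 = 170. All other bidders lose, so their payoff is 0.

Payoffs: Omar 170, Chloe 0, Frank 0, Kai 0, Noah 0.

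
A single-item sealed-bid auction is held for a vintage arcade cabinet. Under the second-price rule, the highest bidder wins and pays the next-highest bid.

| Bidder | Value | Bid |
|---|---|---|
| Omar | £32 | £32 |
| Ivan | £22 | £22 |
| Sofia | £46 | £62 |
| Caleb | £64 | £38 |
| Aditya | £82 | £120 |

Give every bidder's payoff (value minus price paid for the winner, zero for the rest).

Sorted high to low: Aditya £120, then Sofia £62, then Caleb £38, then Omar £32, then Ivan £22.
Aditya has the top bid and wins; the price is the second-highest bid, £62.
Aditya's payoff = £82 − £62 = £20. All other bidders lose, so their payoff is 0.

Omar £0, Ivan £0, Sofia £0, Caleb £0, Aditya £20.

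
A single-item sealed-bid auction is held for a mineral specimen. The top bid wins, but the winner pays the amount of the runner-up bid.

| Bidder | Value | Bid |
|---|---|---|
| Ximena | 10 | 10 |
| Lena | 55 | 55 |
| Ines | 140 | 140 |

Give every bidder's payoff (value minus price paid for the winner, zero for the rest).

Payoffs: Ximena 0, Lena 0, Ines 85.

Bids in descending order: Ines 140, then Lena 55, then Ximena 10.
Ines has the top bid and wins; the price is the second-highest bid, 55.
Ines's payoff = 140 − 55 = 85. All other bidders lose, so their payoff is 0.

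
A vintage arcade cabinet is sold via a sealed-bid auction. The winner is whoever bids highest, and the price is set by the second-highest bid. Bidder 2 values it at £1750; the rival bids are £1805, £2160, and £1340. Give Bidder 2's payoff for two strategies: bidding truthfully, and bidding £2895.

(a) £0  (b) -£410

The highest competing bid is £2160.
Bidding truthfully at £1750: the top bid is £2160 (a rival), so Bidder 2 loses. Payoff = £0.
Bidding £2895: Bidder 2 has the top bid, wins, and pays the second-highest bid £2160. Payoff = £1750 − £2160 = -£410.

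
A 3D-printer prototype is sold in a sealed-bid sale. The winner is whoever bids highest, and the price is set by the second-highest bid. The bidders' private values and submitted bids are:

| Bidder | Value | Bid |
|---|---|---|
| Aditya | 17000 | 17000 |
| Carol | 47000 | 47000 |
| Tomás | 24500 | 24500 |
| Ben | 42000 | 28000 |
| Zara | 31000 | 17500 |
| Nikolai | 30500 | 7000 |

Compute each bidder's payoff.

Payoffs: Aditya 0, Carol 19000, Tomás 0, Ben 0, Zara 0, Nikolai 0.

Bids in descending order: Carol 47000, then Ben 28000, then Tomás 24500, then Zara 17500, then Aditya 17000, then Nikolai 7000.
Carol has the top bid and wins; the price is the second-highest bid, 28000.
Carol's payoff = 47000 − 28000 = 19000. All other bidders lose, so their payoff is 0.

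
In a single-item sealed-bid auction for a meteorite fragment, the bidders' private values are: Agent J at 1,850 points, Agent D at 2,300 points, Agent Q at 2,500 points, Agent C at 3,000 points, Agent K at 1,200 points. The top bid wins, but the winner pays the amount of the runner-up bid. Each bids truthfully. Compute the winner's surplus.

Sorted high to low: Agent C 3,000 points > Agent Q 2,500 points > Agent D 2,300 points > Agent J 1,850 points > Agent K 1,200 points.
Agent C wins with the top bid and pays the second-highest, 2,500 points.
Surplus = 3,000 points − 2,500 points = 500 points.

Surplus = 500 points.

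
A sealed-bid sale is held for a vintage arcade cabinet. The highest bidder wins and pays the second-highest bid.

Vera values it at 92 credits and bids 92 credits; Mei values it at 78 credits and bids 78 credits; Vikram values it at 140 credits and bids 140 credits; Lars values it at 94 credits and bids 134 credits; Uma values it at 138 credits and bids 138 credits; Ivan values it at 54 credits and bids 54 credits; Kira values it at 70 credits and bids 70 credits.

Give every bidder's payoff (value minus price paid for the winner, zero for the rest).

Payoffs: Vera 0 credits, Mei 0 credits, Vikram 2 credits, Lars 0 credits, Uma 0 credits, Ivan 0 credits, Kira 0 credits.

Sorted high to low: Vikram 140 credits > Uma 138 credits > Lars 134 credits > Vera 92 credits > Mei 78 credits > Kira 70 credits > Ivan 54 credits.
Vikram has the top bid and wins; the price is the second-highest bid, 138 credits.
Vikram's payoff = 140 credits − 138 credits = 2 credits. All other bidders lose, so their payoff is 0.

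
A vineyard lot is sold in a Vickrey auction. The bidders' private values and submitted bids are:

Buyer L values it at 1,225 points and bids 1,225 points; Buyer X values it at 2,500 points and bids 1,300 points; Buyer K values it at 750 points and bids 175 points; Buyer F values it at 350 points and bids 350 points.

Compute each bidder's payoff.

Ranking the bids: Buyer X 1,300 points; Buyer L 1,225 points; Buyer F 350 points; Buyer K 175 points.
Buyer X has the top bid and wins; the price is the second-highest bid, 1,225 points.
Buyer X's payoff = 2,500 points − 1,225 points = 1,275 points. All other bidders lose, so their payoff is 0.

Payoffs: Buyer L 0 points, Buyer X 1,275 points, Buyer K 0 points, Buyer F 0 points.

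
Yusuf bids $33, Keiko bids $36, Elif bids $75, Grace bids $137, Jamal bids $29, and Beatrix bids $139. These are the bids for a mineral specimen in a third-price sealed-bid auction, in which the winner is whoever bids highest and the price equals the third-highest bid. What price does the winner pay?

Ranking the bids: Beatrix $139, then Grace $137, then Elif $75, then Keiko $36, then Yusuf $33, then Jamal $29.
Beatrix is the highest bidder, so Beatrix wins.
Under the third-price rule, the price is the third-highest bid: $75.

The winner pays $75.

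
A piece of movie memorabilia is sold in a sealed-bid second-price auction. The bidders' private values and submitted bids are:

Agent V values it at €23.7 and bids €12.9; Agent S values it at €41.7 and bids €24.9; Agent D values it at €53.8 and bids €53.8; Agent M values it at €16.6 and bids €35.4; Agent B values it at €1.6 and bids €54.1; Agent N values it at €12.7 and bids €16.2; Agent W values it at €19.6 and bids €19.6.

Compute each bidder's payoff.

Payoffs: Agent V €0.0, Agent S €0.0, Agent D €0.0, Agent M €0.0, Agent B -€52.2, Agent N €0.0, Agent W €0.0.

Ordered from highest: Agent B €54.1; Agent D €53.8; Agent M €35.4; Agent S €24.9; Agent W €19.6; Agent N €16.2; Agent V €12.9.
Agent B has the top bid and wins; the price is the second-highest bid, €53.8.
Agent B's payoff = €1.6 − €53.8 = -€52.2. All other bidders lose, so their payoff is 0.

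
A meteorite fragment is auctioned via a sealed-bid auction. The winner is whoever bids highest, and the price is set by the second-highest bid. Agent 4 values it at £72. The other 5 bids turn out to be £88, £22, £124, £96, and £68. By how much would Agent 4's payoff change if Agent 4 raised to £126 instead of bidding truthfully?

Payoff change: -£52.

The highest competing bid is £124.
Bidding truthfully at £72: the top bid is £124 (a rival), so Agent 4 loses. Payoff = £0.
Bidding £126: Agent 4 has the top bid, wins, and pays the second-highest bid £124. Payoff = £72 − £124 = -£52.
Change = -£52 − £0 = -£52.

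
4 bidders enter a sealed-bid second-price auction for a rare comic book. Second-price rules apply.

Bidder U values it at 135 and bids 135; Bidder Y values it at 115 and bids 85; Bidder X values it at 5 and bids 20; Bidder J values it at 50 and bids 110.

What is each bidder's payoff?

Bidder U 25, Bidder Y 0, Bidder X 0, Bidder J 0.

Bids in descending order: Bidder U 135 > Bidder J 110 > Bidder Y 85 > Bidder X 20.
Bidder U has the top bid and wins; the price is the second-highest bid, 110.
Bidder U's payoff = 135 − 110 = 25. All other bidders lose, so their payoff is 0.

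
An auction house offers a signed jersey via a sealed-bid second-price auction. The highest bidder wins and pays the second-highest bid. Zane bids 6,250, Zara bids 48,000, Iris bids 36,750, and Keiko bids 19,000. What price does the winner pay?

Price paid: 36,750.

Sorted high to low: Zara 48,000; Iris 36,750; Keiko 19,000; Zane 6,250.
Zara has the highest bid, so Zara wins.
The second-highest bid is 36,750, so that is what Zara pays.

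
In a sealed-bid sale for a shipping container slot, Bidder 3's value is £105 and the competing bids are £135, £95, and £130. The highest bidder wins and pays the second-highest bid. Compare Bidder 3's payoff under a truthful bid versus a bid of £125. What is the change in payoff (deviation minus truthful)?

The highest competing bid is £135.
Bidding truthfully at £105: the top bid is £135 (a rival), so Bidder 3 loses. Payoff = £0.
Bidding £125: the top bid is £135 (a rival), so Bidder 3 loses. Payoff = £0.
Change = £0 − £0 = £0.

Change in payoff: £0.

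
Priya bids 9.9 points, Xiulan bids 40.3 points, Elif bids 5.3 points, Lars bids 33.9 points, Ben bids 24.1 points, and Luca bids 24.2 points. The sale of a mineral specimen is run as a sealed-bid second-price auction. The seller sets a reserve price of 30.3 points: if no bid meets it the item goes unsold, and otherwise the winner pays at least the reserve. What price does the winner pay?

Price paid: 33.9 points.

Bids in descending order: Xiulan 40.3 points; Lars 33.9 points; Luca 24.2 points; Ben 24.1 points; Priya 9.9 points; Elif 5.3 points.
Xiulan has the highest bid, so Xiulan wins.
The second-highest bid is 33.9 points, which exceeds the reserve, so that sets the price.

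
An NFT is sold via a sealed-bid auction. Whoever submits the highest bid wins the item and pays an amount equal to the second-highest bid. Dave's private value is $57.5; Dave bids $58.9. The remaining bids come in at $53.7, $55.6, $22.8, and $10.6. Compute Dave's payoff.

Highest competing bid: $55.6.
Dave's bid $58.9 is the highest overall, so Dave wins and pays the second-highest bid, $55.6.
Payoff = value − price = $57.5 − $55.6 = $1.9.

$1.9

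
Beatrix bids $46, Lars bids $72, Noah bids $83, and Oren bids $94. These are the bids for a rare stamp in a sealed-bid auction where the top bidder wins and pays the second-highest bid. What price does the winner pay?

$83

Ranking the bids: Oren $94, then Noah $83, then Lars $72, then Beatrix $46.
Oren is the highest bidder, so Oren wins.
Under the second-price rule, the price is the second-highest bid: $83.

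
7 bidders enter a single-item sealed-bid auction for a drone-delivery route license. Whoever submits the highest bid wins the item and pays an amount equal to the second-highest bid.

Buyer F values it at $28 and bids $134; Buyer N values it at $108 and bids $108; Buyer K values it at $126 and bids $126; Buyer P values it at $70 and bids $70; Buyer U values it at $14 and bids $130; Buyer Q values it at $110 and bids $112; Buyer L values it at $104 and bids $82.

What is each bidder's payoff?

Buyer F -$102, Buyer N $0, Buyer K $0, Buyer P $0, Buyer U $0, Buyer Q $0, Buyer L $0.

Ordered from highest: Buyer F $134, then Buyer U $130, then Buyer K $126, then Buyer Q $112, then Buyer N $108, then Buyer L $82, then Buyer P $70.
Buyer F has the top bid and wins; the price is the second-highest bid, $130.
Buyer F's payoff = $28 − $130 = -$102. All other bidders lose, so their payoff is 0.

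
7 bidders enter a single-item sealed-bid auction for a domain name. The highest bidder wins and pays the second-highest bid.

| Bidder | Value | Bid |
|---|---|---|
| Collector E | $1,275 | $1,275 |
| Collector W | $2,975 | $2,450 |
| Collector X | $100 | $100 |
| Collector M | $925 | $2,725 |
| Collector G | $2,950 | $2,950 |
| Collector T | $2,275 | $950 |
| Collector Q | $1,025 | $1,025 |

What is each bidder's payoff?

Collector E $0, Collector W $0, Collector X $0, Collector M $0, Collector G $225, Collector T $0, Collector Q $0.

Bids in descending order: Collector G $2,950 > Collector M $2,725 > Collector W $2,450 > Collector E $1,275 > Collector Q $1,025 > Collector T $950 > Collector X $100.
Collector G has the top bid and wins; the price is the second-highest bid, $2,725.
Collector G's payoff = $2,950 − $2,725 = $225. All other bidders lose, so their payoff is 0.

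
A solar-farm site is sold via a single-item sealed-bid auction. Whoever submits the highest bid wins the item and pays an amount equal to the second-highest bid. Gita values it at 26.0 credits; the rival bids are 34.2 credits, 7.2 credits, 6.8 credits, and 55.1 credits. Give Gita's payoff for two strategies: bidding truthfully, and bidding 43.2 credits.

The highest competing bid is 55.1 credits.
Bidding truthfully at 26.0 credits: the top bid is 55.1 credits (a rival), so Gita loses. Payoff = 0.0 credits.
Bidding 43.2 credits: the top bid is 55.1 credits (a rival), so Gita loses. Payoff = 0.0 credits.

(a) 0.0 credits  (b) 0.0 credits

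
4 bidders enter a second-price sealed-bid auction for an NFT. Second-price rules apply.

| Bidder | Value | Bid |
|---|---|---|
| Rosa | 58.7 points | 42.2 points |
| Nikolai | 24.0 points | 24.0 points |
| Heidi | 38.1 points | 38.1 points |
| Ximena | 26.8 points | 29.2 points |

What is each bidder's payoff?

Ranking the bids: Rosa 42.2 points, then Heidi 38.1 points, then Ximena 29.2 points, then Nikolai 24.0 points.
Rosa has the top bid and wins; the price is the second-highest bid, 38.1 points.
Rosa's payoff = 58.7 points − 38.1 points = 20.6 points. All other bidders lose, so their payoff is 0.

Rosa 20.6 points, Nikolai 0.0 points, Heidi 0.0 points, Ximena 0.0 points.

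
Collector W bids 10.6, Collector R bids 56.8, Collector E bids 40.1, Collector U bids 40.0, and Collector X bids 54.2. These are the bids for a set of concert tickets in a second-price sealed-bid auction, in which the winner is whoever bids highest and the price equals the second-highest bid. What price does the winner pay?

Bids in descending order: Collector R 56.8; Collector X 54.2; Collector E 40.1; Collector U 40.0; Collector W 10.6.
Collector R is the highest bidder, so Collector R wins.
Under the second-price rule, the price is the second-highest bid: 54.2.

The winner pays 54.2.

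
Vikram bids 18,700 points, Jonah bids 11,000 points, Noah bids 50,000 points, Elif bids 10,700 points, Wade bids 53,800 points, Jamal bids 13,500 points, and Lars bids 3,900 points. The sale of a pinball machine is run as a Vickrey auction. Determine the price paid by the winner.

Price paid: 50,000 points.

Ordered from highest: Wade 53,800 points, then Noah 50,000 points, then Vikram 18,700 points, then Jamal 13,500 points, then Jonah 11,000 points, then Elif 10,700 points, then Lars 3,900 points.
Wade has the highest bid, so Wade wins.
The second-highest bid is 50,000 points, so that is what Wade pays.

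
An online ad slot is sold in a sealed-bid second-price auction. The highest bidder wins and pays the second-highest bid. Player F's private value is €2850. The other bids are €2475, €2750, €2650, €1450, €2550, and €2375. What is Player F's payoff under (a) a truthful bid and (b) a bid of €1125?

(a) €100  (b) €0

The highest competing bid is €2750.
Bidding truthfully at €2850: Player F has the top bid, wins, and pays the second-highest bid €2750. Payoff = €2850 − €2750 = €100.
Bidding €1125: the top bid is €2750 (a rival), so Player F loses. Payoff = €0.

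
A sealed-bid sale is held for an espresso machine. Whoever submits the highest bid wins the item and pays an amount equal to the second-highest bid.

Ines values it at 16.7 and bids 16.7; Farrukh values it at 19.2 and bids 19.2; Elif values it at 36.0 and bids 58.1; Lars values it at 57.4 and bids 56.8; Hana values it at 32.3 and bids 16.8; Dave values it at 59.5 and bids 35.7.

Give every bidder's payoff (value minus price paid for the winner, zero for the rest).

Ines 0.0, Farrukh 0.0, Elif -20.8, Lars 0.0, Hana 0.0, Dave 0.0.

Bids in descending order: Elif 58.1; Lars 56.8; Dave 35.7; Farrukh 19.2; Hana 16.8; Ines 16.7.
Elif has the top bid and wins; the price is the second-highest bid, 56.8.
Elif's payoff = 36.0 − 56.8 = -20.8. All other bidders lose, so their payoff is 0.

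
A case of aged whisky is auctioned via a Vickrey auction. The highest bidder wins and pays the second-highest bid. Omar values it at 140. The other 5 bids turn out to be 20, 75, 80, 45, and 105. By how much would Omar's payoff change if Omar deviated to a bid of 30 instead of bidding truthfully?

The highest competing bid is 105.
Bidding truthfully at 140: Omar has the top bid, wins, and pays the second-highest bid 105. Payoff = 140 − 105 = 35.
Bidding 30: the top bid is 105 (a rival), so Omar loses. Payoff = 0.
Change = 0 − 35 = -35.

-35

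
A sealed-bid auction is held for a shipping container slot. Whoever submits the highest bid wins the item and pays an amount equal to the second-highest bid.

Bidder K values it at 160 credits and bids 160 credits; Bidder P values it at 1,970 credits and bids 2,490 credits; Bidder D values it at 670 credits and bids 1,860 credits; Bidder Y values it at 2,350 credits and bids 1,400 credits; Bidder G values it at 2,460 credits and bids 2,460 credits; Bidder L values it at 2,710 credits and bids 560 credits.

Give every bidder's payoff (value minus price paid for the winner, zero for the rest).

Ordered from highest: Bidder P 2,490 credits, then Bidder G 2,460 credits, then Bidder D 1,860 credits, then Bidder Y 1,400 credits, then Bidder L 560 credits, then Bidder K 160 credits.
Bidder P has the top bid and wins; the price is the second-highest bid, 2,460 credits.
Bidder P's payoff = 1,970 credits − 2,460 credits = -490 credits. All other bidders lose, so their payoff is 0.

Payoffs: Bidder K 0 credits, Bidder P -490 credits, Bidder D 0 credits, Bidder Y 0 credits, Bidder G 0 credits, Bidder L 0 credits.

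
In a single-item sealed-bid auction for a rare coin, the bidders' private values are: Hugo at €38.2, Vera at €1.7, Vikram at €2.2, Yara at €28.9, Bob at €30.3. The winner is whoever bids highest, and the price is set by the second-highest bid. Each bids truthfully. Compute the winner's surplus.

Sorted high to low: Hugo €38.2 > Bob €30.3 > Yara €28.9 > Vikram €2.2 > Vera €1.7.
Hugo wins with the top bid and pays the second-highest, €30.3.
Surplus = €38.2 − €30.3 = €7.9.

€7.9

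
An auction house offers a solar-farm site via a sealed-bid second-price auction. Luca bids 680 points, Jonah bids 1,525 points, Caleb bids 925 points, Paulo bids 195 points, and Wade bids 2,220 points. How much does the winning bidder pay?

Ranking the bids: Wade 2,220 points; Jonah 1,525 points; Caleb 925 points; Luca 680 points; Paulo 195 points.
Wade has the highest bid, so Wade wins.
The second-highest bid is 1,525 points, so that is what Wade pays.

The winner pays 1,525 points.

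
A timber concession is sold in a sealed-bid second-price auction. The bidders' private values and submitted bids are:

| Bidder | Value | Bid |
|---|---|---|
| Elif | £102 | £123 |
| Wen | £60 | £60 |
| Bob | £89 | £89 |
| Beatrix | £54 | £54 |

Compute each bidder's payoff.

Sorted high to low: Elif £123 > Bob £89 > Wen £60 > Beatrix £54.
Elif has the top bid and wins; the price is the second-highest bid, £89.
Elif's payoff = £102 − £89 = £13. All other bidders lose, so their payoff is 0.

Payoffs: Elif £13, Wen £0, Bob £0, Beatrix £0.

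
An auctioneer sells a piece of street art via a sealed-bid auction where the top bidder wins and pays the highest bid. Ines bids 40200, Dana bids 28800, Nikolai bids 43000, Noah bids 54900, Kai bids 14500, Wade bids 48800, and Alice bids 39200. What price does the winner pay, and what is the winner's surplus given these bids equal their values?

Price 54900; surplus 0.

Ranking the bids: Noah 54900 > Wade 48800 > Nikolai 43000 > Ines 40200 > Alice 39200 > Dana 28800 > Kai 14500.
Noah is the highest bidder, so Noah wins.
Under the first-price rule, the price is the highest bid: 54900.
Surplus = 54900 − 54900 = 0.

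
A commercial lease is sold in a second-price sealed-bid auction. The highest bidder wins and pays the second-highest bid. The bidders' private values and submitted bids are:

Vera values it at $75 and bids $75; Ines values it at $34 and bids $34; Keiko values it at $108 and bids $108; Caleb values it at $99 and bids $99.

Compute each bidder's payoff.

Ordered from highest: Keiko $108, then Caleb $99, then Vera $75, then Ines $34.
Keiko has the top bid and wins; the price is the second-highest bid, $99.
Keiko's payoff = $108 − $99 = $9. All other bidders lose, so their payoff is 0.

Vera $0, Ines $0, Keiko $9, Caleb $0.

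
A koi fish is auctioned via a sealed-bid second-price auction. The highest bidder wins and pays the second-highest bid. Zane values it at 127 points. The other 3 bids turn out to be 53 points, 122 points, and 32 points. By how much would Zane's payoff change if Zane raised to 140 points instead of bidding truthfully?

Payoff change: 0 points.

The highest competing bid is 122 points.
Bidding truthfully at 127 points: Zane has the top bid, wins, and pays the second-highest bid 122 points. Payoff = 127 points − 122 points = 5 points.
Bidding 140 points: Zane has the top bid, wins, and pays the second-highest bid 122 points. Payoff = 127 points − 122 points = 5 points.
Change = 5 points − 5 points = 0 points.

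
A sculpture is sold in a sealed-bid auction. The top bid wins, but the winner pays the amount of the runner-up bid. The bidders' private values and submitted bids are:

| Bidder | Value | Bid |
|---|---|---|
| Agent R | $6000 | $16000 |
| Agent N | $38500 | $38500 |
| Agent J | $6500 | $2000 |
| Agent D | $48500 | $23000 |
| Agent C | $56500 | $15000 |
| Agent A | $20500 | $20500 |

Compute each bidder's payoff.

Ordered from highest: Agent N $38500, then Agent D $23000, then Agent A $20500, then Agent R $16000, then Agent C $15000, then Agent J $2000.
Agent N has the top bid and wins; the price is the second-highest bid, $23000.
Agent N's payoff = $38500 − $23000 = $15500. All other bidders lose, so their payoff is 0.

Payoffs: Agent R $0, Agent N $15500, Agent J $0, Agent D $0, Agent C $0, Agent A $0.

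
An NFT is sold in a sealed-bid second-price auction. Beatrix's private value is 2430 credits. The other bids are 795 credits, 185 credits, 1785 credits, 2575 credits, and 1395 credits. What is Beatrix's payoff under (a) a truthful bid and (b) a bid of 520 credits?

The highest competing bid is 2575 credits.
Bidding truthfully at 2430 credits: the top bid is 2575 credits (a rival), so Beatrix loses. Payoff = 0 credits.
Bidding 520 credits: the top bid is 2575 credits (a rival), so Beatrix loses. Payoff = 0 credits.

(a) 0 credits  (b) 0 credits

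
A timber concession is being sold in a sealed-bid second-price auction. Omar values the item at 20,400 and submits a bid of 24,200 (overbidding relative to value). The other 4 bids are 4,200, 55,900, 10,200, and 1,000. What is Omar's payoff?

0

Highest competing bid: 55,900.
Omar's bid 24,200 is not the highest, so Omar loses, pays nothing, and earns zero payoff.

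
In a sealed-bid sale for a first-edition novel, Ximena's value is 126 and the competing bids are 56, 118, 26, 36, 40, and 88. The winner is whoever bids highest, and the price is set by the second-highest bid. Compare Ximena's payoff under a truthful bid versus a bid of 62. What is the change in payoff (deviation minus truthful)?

Change in payoff: -8.

The highest competing bid is 118.
Bidding truthfully at 126: Ximena has the top bid, wins, and pays the second-highest bid 118. Payoff = 126 − 118 = 8.
Bidding 62: the top bid is 118 (a rival), so Ximena loses. Payoff = 0.
Change = 0 − 8 = -8.
This is the dominant-strategy logic: truthful bidding weakly beats any alternative.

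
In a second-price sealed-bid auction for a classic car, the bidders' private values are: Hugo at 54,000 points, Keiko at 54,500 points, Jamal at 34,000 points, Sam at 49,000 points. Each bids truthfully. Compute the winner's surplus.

Bids in descending order: Keiko 54,500 points, then Hugo 54,000 points, then Sam 49,000 points, then Jamal 34,000 points.
Keiko wins with the top bid and pays the second-highest, 54,000 points.
Surplus = 54,500 points − 54,000 points = 500 points.

Winner's surplus: 500 points.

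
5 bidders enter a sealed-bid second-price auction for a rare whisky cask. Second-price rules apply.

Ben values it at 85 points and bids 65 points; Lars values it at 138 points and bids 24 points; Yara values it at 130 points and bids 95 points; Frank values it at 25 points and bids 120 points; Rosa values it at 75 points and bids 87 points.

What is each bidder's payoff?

Ranking the bids: Frank 120 points; Yara 95 points; Rosa 87 points; Ben 65 points; Lars 24 points.
Frank has the top bid and wins; the price is the second-highest bid, 95 points.
Frank's payoff = 25 points − 95 points = -70 points. All other bidders lose, so their payoff is 0.

Payoffs: Ben 0 points, Lars 0 points, Yara 0 points, Frank -70 points, Rosa 0 points.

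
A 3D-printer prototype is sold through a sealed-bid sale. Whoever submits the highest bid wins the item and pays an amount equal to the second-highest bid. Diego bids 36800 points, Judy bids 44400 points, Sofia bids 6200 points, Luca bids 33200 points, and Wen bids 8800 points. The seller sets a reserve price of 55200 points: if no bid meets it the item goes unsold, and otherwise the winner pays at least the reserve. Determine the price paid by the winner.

unsold

Ordered from highest: Judy 44400 points; Diego 36800 points; Luca 33200 points; Wen 8800 points; Sofia 6200 points.
The top bid 44400 points is below the reserve 55200 points, so the item goes unsold and nothing is paid.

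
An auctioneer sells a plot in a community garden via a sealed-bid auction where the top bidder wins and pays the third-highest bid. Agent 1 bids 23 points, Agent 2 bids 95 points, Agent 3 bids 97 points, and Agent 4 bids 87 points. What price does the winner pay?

The winner pays 87 points.

Ordered from highest: Agent 3 97 points, then Agent 2 95 points, then Agent 4 87 points, then Agent 1 23 points.
Agent 3 is the highest bidder, so Agent 3 wins.
Under the third-price rule, the price is the third-highest bid: 87 points.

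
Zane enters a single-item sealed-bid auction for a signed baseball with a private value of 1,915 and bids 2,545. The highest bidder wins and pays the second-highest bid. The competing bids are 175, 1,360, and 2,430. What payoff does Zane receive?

-515

Highest competing bid: 2,430.
Zane's bid 2,545 is the highest overall, so Zane wins and pays the second-highest bid, 2,430.
Payoff = value − price = 1,915 − 2,430 = -515.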